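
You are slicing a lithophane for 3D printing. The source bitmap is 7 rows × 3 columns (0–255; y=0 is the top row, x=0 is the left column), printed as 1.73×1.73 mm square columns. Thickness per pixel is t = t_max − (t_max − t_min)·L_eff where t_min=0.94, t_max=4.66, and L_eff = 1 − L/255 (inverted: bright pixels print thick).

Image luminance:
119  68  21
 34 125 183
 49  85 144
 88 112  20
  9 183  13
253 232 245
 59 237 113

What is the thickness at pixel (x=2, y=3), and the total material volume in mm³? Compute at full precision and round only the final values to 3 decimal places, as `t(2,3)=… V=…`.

span = t_max - t_min = 4.66 - 0.94 = 3.720
L(2,3) = 20, L_eff = 1 - 20/255 = 0.921569 (inverted)
t(2,3) = 4.66 - 3.720·0.921569 = 1.232
Σt over all 7·3 pixels = 232199/4250 ≈ 54.6350588
V = pitch²·Σt = 1.73²·232199/4250 = 163.517

t(2,3)=1.232 V=163.517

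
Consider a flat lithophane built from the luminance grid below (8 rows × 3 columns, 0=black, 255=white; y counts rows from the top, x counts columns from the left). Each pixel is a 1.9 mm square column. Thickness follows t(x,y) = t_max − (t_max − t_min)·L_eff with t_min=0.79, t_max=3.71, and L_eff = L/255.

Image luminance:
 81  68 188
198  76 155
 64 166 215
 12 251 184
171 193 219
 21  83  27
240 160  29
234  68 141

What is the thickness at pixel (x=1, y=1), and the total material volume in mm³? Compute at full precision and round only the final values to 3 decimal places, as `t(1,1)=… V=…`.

t(1,1)=2.840 V=187.334

span = t_max - t_min = 3.71 - 0.79 = 2.920
L(1,1) = 76, L_eff = 76/255 = 0.298039
t(1,1) = 3.71 - 2.920·0.298039 = 2.840
Σt over all 8·3 pixels = 330818/6375 ≈ 51.8930196
V = pitch²·Σt = 1.9²·330818/6375 = 187.334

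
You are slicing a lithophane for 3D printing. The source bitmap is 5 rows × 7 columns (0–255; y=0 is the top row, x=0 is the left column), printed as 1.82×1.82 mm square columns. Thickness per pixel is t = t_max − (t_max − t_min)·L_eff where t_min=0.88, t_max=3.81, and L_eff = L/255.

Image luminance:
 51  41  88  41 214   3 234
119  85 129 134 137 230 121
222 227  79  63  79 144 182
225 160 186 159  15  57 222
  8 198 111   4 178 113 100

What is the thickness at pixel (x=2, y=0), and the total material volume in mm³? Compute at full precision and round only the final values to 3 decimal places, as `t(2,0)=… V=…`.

t(2,0)=2.799 V=275.804

span = t_max - t_min = 3.81 - 0.88 = 2.930
L(2,0) = 88, L_eff = 88/255 = 0.345098
t(2,0) = 3.81 - 2.930·0.345098 = 2.799
Σt over all 5·7 pixels = 353873/4250 ≈ 83.2642353
V = pitch²·Σt = 1.82²·353873/4250 = 275.804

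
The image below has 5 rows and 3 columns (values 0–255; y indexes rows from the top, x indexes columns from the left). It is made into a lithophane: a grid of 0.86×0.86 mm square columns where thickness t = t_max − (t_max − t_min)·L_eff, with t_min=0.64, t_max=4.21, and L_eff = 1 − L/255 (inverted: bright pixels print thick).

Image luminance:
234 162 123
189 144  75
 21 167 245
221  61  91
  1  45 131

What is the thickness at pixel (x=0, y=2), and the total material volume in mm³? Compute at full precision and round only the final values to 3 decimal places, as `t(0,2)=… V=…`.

t(0,2)=0.934 V=26.877

span = t_max - t_min = 4.21 - 0.64 = 3.570
L(0,2) = 21, L_eff = 1 - 21/255 = 0.917647 (inverted)
t(0,2) = 4.21 - 3.570·0.917647 = 0.934
Σt over all 5·3 pixels = 36.34
V = pitch²·Σt = 0.86²·36.34 = 26.877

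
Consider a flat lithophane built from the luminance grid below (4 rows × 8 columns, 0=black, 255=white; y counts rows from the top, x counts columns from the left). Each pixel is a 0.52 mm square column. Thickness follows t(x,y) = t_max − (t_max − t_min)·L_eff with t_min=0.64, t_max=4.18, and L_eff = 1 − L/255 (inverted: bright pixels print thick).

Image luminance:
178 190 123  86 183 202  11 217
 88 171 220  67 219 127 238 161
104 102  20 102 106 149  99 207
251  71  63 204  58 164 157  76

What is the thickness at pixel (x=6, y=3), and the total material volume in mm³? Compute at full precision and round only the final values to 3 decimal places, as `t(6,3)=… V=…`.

span = t_max - t_min = 4.18 - 0.64 = 3.540
L(6,3) = 157, L_eff = 1 - 157/255 = 0.384314 (inverted)
t(6,3) = 4.18 - 3.540·0.384314 = 2.820
Σt over all 4·8 pixels = 173733/2125 ≈ 81.7567059
V = pitch²·Σt = 0.52²·173733/2125 = 22.107

t(6,3)=2.820 V=22.107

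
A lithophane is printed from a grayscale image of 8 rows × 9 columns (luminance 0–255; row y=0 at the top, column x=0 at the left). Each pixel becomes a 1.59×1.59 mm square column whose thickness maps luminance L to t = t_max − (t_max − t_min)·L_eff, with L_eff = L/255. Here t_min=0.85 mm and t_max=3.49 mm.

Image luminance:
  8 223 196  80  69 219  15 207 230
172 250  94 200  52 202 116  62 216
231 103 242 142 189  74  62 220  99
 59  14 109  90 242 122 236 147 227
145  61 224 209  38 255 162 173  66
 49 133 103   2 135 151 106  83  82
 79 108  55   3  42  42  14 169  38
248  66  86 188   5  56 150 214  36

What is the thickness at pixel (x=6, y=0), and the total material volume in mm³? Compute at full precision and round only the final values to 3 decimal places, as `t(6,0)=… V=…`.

t(6,0)=3.335 V=399.832

span = t_max - t_min = 3.49 - 0.85 = 2.640
L(6,0) = 15, L_eff = 15/255 = 0.058824
t(6,0) = 3.49 - 2.640·0.058824 = 3.335
Σt over all 8·9 pixels = 67216/425 ≈ 158.1552941
V = pitch²·Σt = 1.59²·67216/425 = 399.832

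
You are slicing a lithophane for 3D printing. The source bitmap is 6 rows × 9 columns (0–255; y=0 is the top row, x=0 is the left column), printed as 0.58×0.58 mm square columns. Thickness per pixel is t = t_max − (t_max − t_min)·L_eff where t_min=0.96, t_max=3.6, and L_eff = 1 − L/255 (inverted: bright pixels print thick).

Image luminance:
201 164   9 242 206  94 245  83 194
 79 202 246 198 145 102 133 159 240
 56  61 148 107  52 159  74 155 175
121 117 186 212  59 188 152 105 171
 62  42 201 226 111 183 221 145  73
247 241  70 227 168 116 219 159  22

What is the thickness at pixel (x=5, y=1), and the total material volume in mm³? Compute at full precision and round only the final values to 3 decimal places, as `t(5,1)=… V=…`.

t(5,1)=2.016 V=45.207

span = t_max - t_min = 3.6 - 0.96 = 2.640
L(5,1) = 102, L_eff = 1 - 102/255 = 0.600000 (inverted)
t(5,1) = 3.6 - 2.640·0.600000 = 2.016
Σt over all 6·9 pixels = 134.384
V = pitch²·Σt = 0.58²·134.384 = 45.207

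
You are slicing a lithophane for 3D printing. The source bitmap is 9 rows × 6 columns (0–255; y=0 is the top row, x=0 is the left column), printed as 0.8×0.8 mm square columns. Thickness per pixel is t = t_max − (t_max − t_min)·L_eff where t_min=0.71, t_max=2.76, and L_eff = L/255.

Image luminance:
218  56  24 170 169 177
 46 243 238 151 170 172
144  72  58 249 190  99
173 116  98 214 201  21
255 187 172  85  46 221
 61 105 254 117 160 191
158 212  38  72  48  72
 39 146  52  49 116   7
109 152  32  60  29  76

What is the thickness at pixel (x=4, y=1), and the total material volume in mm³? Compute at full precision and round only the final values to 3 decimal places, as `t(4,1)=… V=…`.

span = t_max - t_min = 2.76 - 0.71 = 2.050
L(4,1) = 170, L_eff = 170/255 = 0.666667
t(4,1) = 2.76 - 2.050·0.666667 = 1.393
Σt over all 9·6 pixels = 240857/2550 ≈ 94.4537255
V = pitch²·Σt = 0.8²·240857/2550 = 60.450

t(4,1)=1.393 V=60.450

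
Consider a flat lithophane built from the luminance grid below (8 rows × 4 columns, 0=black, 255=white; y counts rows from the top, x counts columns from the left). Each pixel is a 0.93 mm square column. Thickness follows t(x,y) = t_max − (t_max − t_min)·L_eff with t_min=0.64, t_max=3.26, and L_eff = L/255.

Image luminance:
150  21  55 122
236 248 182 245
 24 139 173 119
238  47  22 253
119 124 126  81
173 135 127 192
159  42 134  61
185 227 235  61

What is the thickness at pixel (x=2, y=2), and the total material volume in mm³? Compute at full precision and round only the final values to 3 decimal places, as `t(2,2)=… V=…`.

t(2,2)=1.483 V=50.637

span = t_max - t_min = 3.26 - 0.64 = 2.620
L(2,2) = 173, L_eff = 173/255 = 0.678431
t(2,2) = 3.26 - 2.620·0.678431 = 1.483
Σt over all 8·4 pixels = 9953/170 ≈ 58.5470588
V = pitch²·Σt = 0.93²·9953/170 = 50.637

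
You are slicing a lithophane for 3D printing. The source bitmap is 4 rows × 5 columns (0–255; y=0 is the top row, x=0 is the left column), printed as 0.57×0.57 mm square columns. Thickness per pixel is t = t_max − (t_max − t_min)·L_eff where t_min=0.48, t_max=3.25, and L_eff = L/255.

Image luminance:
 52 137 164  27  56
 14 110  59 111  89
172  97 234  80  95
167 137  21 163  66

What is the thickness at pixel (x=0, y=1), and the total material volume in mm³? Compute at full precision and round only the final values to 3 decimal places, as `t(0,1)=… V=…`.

span = t_max - t_min = 3.25 - 0.48 = 2.770
L(0,1) = 14, L_eff = 14/255 = 0.054902
t(0,1) = 3.25 - 2.770·0.054902 = 3.098
Σt over all 4·5 pixels = 1089373/25500 ≈ 42.7205098
V = pitch²·Σt = 0.57²·1089373/25500 = 13.880

t(0,1)=3.098 V=13.880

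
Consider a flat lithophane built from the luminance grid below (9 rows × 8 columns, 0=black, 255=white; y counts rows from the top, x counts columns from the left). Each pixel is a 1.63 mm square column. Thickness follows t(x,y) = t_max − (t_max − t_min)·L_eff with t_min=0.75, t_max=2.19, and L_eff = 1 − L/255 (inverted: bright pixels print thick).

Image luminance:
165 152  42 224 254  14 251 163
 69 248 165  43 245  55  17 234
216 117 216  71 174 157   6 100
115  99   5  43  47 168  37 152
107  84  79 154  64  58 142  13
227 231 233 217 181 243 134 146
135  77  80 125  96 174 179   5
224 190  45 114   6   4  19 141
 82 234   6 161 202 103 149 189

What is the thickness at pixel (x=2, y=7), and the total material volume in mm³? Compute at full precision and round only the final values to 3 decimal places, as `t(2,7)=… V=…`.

t(2,7)=1.004 V=280.261

span = t_max - t_min = 2.19 - 0.75 = 1.440
L(2,7) = 45, L_eff = 1 - 45/255 = 0.823529 (inverted)
t(2,7) = 2.19 - 1.440·0.823529 = 1.004
Σt over all 9·8 pixels = 224154/2125 ≈ 105.4842353
V = pitch²·Σt = 1.63²·224154/2125 = 280.261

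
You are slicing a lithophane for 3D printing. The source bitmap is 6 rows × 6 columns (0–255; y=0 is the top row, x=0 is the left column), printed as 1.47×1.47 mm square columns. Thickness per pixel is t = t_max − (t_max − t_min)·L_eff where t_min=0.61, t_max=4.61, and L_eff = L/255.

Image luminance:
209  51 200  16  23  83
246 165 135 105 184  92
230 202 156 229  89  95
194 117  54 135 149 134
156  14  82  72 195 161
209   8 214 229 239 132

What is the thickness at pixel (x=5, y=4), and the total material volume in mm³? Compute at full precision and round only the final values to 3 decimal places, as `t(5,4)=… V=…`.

t(5,4)=2.085 V=189.005

span = t_max - t_min = 4.61 - 0.61 = 4.000
L(5,4) = 161, L_eff = 161/255 = 0.631373
t(5,4) = 4.61 - 4.000·0.631373 = 2.085
Σt over all 6·6 pixels = 37173/425 ≈ 87.4658824
V = pitch²·Σt = 1.47²·37173/425 = 189.005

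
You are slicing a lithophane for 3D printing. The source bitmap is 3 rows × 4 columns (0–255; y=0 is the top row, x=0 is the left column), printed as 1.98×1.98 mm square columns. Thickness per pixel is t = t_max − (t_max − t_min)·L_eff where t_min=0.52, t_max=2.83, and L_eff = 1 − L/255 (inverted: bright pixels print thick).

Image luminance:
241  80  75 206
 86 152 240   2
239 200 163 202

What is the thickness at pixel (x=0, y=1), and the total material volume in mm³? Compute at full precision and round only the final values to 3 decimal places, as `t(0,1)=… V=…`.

t(0,1)=1.299 V=91.443

span = t_max - t_min = 2.83 - 0.52 = 2.310
L(0,1) = 86, L_eff = 1 - 86/255 = 0.662745 (inverted)
t(0,1) = 2.83 - 2.310·0.662745 = 1.299
Σt over all 3·4 pixels = 99131/4250 ≈ 23.3249412
V = pitch²·Σt = 1.98²·99131/4250 = 91.443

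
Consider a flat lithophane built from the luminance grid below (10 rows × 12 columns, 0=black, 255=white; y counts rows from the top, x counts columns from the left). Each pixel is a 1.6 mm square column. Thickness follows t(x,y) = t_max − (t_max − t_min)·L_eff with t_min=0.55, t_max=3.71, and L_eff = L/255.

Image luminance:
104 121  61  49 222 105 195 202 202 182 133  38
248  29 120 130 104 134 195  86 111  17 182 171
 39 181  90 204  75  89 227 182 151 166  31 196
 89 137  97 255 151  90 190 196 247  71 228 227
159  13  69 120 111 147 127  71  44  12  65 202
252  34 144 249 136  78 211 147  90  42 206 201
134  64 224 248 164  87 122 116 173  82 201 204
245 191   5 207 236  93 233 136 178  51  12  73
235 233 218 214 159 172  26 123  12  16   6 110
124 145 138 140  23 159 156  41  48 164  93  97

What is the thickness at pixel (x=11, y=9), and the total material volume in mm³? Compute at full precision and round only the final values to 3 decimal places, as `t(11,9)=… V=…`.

t(11,9)=2.508 V=631.780

span = t_max - t_min = 3.71 - 0.55 = 3.160
L(11,9) = 97, L_eff = 97/255 = 0.380392
t(11,9) = 3.71 - 3.160·0.380392 = 2.508
Σt over all 10·12 pixels = 524427/2125 ≈ 246.7891765
V = pitch²·Σt = 1.6²·524427/2125 = 631.780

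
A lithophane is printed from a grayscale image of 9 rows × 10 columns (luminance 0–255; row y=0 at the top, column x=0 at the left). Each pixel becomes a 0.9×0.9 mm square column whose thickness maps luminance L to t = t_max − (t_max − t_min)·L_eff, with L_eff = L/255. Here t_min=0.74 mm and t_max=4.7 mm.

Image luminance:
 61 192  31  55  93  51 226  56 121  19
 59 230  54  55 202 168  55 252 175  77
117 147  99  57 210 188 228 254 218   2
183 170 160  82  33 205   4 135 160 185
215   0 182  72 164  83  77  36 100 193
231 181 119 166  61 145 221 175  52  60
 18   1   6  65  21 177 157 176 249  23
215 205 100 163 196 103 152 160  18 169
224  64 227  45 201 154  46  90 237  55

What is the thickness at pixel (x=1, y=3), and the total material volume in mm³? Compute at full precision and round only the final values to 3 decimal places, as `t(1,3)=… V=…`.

t(1,3)=2.060 V=200.250

span = t_max - t_min = 4.7 - 0.74 = 3.960
L(1,3) = 170, L_eff = 170/255 = 0.666667
t(1,3) = 4.7 - 3.960·0.666667 = 2.060
Σt over all 9·10 pixels = 525348/2125 ≈ 247.2225882
V = pitch²·Σt = 0.9²·525348/2125 = 200.250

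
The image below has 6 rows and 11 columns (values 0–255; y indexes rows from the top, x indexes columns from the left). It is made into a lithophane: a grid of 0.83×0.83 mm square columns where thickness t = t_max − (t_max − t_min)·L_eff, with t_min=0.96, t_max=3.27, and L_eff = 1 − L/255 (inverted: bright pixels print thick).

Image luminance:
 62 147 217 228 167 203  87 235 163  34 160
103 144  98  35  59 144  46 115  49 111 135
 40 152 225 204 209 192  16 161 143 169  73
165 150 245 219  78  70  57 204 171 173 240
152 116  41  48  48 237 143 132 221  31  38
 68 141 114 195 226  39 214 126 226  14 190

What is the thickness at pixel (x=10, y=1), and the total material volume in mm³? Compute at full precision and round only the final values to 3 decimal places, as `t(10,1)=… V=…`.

span = t_max - t_min = 3.27 - 0.96 = 2.310
L(10,1) = 135, L_eff = 1 - 135/255 = 0.470588 (inverted)
t(10,1) = 3.27 - 2.310·0.470588 = 2.183
Σt over all 6·11 pixels = 610313/4250 ≈ 143.6030588
V = pitch²·Σt = 0.83²·610313/4250 = 98.928

t(10,1)=2.183 V=98.928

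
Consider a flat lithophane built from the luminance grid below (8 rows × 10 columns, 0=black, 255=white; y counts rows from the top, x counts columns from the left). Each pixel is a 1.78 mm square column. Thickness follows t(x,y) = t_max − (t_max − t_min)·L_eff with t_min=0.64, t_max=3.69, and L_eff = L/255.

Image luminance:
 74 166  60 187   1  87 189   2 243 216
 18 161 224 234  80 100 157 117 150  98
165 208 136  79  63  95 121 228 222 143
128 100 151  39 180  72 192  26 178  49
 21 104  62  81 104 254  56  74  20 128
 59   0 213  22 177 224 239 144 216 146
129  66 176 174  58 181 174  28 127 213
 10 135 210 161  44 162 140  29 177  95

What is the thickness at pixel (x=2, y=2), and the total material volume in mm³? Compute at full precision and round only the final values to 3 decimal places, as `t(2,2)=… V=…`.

span = t_max - t_min = 3.69 - 0.64 = 3.050
L(2,2) = 136, L_eff = 136/255 = 0.533333
t(2,2) = 3.69 - 3.050·0.533333 = 2.063
Σt over all 8·10 pixels = 74769/425 ≈ 175.9270588
V = pitch²·Σt = 1.78²·74769/425 = 557.407

t(2,2)=2.063 V=557.407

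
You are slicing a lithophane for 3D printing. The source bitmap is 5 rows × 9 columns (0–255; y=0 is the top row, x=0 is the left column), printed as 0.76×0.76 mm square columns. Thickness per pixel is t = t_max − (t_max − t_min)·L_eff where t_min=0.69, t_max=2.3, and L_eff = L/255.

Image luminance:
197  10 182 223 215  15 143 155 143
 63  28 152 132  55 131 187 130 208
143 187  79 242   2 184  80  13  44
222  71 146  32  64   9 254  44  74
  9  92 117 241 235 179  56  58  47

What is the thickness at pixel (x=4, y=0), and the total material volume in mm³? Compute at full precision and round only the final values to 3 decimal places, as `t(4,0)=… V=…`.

span = t_max - t_min = 2.3 - 0.69 = 1.610
L(4,0) = 215, L_eff = 215/255 = 0.843137
t(4,0) = 2.3 - 1.610·0.843137 = 0.943
Σt over all 5·9 pixels = 1787077/25500 ≈ 70.0814510
V = pitch²·Σt = 0.76²·1787077/25500 = 40.479

t(4,0)=0.943 V=40.479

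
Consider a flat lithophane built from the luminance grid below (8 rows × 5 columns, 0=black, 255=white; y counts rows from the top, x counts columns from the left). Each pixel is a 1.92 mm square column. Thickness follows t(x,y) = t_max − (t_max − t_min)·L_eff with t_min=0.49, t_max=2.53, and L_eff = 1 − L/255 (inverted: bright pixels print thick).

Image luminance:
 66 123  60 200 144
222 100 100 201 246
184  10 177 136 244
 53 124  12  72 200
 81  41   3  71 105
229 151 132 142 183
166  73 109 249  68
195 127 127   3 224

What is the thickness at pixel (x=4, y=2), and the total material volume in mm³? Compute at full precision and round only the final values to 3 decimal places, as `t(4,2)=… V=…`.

span = t_max - t_min = 2.53 - 0.49 = 2.040
L(4,2) = 244, L_eff = 1 - 244/255 = 0.043137 (inverted)
t(4,2) = 2.53 - 2.040·0.043137 = 2.442
Σt over all 8·5 pixels = 60.824
V = pitch²·Σt = 1.92²·60.824 = 224.222

t(4,2)=2.442 V=224.222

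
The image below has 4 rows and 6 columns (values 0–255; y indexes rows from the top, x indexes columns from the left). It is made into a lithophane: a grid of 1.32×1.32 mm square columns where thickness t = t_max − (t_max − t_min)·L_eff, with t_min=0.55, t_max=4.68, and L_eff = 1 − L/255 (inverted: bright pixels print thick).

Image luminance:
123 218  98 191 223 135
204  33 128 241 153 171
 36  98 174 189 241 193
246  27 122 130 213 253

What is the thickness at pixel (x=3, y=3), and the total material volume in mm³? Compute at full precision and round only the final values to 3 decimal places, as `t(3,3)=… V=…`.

t(3,3)=2.655 V=131.365

span = t_max - t_min = 4.68 - 0.55 = 4.130
L(3,3) = 130, L_eff = 1 - 130/255 = 0.490196 (inverted)
t(3,3) = 4.68 - 4.130·0.490196 = 2.655
Σt over all 4·6 pixels = 32042/425 ≈ 75.3929412
V = pitch²·Σt = 1.32²·32042/425 = 131.365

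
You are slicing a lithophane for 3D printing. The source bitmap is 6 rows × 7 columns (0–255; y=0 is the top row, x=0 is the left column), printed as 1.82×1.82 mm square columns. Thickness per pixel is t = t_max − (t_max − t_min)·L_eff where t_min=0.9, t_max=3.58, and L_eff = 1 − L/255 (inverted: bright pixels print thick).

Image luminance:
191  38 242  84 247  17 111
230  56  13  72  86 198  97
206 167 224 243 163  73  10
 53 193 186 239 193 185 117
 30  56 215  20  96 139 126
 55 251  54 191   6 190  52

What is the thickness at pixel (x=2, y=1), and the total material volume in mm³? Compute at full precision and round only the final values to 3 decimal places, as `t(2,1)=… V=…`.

span = t_max - t_min = 3.58 - 0.9 = 2.680
L(2,1) = 13, L_eff = 1 - 13/255 = 0.949020 (inverted)
t(2,1) = 3.58 - 2.680·0.949020 = 1.037
Σt over all 6·7 pixels = 40252/425 ≈ 94.7105882
V = pitch²·Σt = 1.82²·40252/425 = 313.719

t(2,1)=1.037 V=313.719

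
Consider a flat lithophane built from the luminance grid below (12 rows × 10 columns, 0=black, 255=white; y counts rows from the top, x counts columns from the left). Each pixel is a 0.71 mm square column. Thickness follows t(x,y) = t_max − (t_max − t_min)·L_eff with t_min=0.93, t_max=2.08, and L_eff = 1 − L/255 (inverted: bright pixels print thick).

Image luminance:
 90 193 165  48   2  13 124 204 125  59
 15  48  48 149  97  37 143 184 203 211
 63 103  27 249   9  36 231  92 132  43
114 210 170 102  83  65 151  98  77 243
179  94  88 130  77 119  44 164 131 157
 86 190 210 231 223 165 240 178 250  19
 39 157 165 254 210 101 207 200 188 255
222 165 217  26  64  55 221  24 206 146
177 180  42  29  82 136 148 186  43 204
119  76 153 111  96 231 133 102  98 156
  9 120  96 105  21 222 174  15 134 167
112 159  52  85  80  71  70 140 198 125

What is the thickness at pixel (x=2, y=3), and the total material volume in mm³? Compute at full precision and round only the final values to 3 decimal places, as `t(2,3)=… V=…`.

t(2,3)=1.697 V=90.836

span = t_max - t_min = 2.08 - 0.93 = 1.150
L(2,3) = 170, L_eff = 1 - 170/255 = 0.333333 (inverted)
t(2,3) = 2.08 - 1.150·0.333333 = 1.697
Σt over all 12·10 pixels = 30633/170 ≈ 180.1941176
V = pitch²·Σt = 0.71²·30633/170 = 90.836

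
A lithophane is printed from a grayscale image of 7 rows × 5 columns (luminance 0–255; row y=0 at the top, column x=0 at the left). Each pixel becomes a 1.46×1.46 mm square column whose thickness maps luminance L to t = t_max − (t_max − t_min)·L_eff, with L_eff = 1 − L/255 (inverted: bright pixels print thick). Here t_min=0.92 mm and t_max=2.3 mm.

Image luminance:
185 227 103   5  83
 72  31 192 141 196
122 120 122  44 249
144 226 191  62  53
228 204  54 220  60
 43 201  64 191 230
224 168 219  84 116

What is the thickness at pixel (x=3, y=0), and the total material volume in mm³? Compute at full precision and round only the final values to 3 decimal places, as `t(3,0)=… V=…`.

t(3,0)=0.947 V=124.863

span = t_max - t_min = 2.3 - 0.92 = 1.380
L(3,0) = 5, L_eff = 1 - 5/255 = 0.980392 (inverted)
t(3,0) = 2.3 - 1.380·0.980392 = 0.947
Σt over all 7·5 pixels = 124476/2125 ≈ 58.5769412
V = pitch²·Σt = 1.46²·124476/2125 = 124.863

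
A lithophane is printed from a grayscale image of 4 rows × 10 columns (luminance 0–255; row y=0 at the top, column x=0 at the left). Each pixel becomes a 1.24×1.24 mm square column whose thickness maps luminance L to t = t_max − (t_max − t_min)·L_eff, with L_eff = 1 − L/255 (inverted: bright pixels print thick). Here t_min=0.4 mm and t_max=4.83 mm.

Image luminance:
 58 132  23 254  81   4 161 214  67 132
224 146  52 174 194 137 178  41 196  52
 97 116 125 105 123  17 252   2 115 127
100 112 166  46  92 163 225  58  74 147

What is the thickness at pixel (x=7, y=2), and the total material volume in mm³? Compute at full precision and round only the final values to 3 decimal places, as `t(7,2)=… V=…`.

span = t_max - t_min = 4.83 - 0.4 = 4.430
L(7,2) = 2, L_eff = 1 - 2/255 = 0.992157 (inverted)
t(7,2) = 4.83 - 4.430·0.992157 = 0.435
Σt over all 4·10 pixels = 421071/4250 ≈ 99.0755294
V = pitch²·Σt = 1.24²·421071/4250 = 152.339

t(7,2)=0.435 V=152.339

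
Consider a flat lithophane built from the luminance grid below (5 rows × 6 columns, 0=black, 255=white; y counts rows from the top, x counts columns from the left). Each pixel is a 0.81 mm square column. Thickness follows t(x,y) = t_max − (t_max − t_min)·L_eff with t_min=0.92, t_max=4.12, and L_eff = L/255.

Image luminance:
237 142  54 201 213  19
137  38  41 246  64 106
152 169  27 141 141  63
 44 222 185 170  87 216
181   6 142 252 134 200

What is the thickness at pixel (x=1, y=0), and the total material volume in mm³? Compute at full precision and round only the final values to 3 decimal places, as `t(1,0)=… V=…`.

t(1,0)=2.338 V=47.913

span = t_max - t_min = 4.12 - 0.92 = 3.200
L(1,0) = 142, L_eff = 142/255 = 0.556863
t(1,0) = 4.12 - 3.200·0.556863 = 2.338
Σt over all 5·6 pixels = 18622/255 ≈ 73.0274510
V = pitch²·Σt = 0.81²·18622/255 = 47.913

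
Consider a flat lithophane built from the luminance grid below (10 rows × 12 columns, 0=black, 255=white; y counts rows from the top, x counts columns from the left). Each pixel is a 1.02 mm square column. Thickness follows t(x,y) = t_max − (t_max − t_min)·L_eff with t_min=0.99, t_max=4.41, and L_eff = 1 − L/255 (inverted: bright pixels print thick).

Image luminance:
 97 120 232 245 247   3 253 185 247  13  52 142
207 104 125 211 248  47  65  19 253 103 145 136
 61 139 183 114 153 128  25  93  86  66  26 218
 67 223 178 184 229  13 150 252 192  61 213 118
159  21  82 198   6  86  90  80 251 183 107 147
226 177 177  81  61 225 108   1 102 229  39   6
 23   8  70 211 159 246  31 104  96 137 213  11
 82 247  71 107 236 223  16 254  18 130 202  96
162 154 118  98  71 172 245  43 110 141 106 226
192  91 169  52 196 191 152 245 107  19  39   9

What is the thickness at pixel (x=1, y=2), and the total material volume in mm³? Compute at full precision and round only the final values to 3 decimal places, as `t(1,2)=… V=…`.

t(1,2)=2.854 V=341.443

span = t_max - t_min = 4.41 - 0.99 = 3.420
L(1,2) = 139, L_eff = 1 - 139/255 = 0.454902 (inverted)
t(1,2) = 4.41 - 3.420·0.454902 = 2.854
Σt over all 10·12 pixels = 697392/2125 ≈ 328.1844706
V = pitch²·Σt = 1.02²·697392/2125 = 341.443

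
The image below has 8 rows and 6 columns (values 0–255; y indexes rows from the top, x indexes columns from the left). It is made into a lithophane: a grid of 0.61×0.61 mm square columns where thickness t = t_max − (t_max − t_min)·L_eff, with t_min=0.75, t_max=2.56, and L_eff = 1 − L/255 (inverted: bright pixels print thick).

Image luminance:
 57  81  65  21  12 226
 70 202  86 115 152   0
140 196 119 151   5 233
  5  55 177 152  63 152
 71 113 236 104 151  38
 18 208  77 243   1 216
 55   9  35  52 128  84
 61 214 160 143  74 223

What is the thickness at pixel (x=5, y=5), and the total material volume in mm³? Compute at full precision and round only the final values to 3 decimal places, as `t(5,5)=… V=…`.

span = t_max - t_min = 2.56 - 0.75 = 1.810
L(5,5) = 216, L_eff = 1 - 216/255 = 0.152941 (inverted)
t(5,5) = 2.56 - 1.810·0.152941 = 2.283
Σt over all 8·6 pixels = 1868069/25500 ≈ 73.2576078
V = pitch²·Σt = 0.61²·1868069/25500 = 27.259

t(5,5)=2.283 V=27.259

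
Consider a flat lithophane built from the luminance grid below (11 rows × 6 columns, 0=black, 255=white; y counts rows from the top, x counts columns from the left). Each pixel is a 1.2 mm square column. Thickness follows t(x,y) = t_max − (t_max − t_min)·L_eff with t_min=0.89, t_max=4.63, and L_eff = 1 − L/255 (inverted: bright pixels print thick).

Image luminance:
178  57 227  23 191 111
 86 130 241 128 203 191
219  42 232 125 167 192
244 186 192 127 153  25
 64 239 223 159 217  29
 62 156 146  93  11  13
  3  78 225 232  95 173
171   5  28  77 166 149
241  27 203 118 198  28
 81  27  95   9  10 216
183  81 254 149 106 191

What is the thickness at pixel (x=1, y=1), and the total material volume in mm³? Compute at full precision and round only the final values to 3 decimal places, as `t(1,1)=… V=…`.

span = t_max - t_min = 4.63 - 0.89 = 3.740
L(1,1) = 130, L_eff = 1 - 130/255 = 0.490196 (inverted)
t(1,1) = 4.63 - 3.740·0.490196 = 2.797
Σt over all 11·6 pixels = 69883/375 ≈ 186.3546667
V = pitch²·Σt = 1.2²·69883/375 = 268.351

t(1,1)=2.797 V=268.351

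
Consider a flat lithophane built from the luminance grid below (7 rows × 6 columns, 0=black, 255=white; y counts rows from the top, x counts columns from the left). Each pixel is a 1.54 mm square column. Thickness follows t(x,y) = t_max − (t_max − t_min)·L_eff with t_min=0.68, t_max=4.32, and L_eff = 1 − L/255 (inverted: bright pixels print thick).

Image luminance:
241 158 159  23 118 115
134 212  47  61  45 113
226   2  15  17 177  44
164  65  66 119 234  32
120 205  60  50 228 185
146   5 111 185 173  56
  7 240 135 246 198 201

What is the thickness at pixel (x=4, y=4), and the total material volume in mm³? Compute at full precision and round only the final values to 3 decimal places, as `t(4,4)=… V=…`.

t(4,4)=3.935 V=241.672

span = t_max - t_min = 4.32 - 0.68 = 3.640
L(4,4) = 228, L_eff = 1 - 228/255 = 0.105882 (inverted)
t(4,4) = 4.32 - 3.640·0.105882 = 3.935
Σt over all 7·6 pixels = 649628/6375 ≈ 101.9024314
V = pitch²·Σt = 1.54²·649628/6375 = 241.672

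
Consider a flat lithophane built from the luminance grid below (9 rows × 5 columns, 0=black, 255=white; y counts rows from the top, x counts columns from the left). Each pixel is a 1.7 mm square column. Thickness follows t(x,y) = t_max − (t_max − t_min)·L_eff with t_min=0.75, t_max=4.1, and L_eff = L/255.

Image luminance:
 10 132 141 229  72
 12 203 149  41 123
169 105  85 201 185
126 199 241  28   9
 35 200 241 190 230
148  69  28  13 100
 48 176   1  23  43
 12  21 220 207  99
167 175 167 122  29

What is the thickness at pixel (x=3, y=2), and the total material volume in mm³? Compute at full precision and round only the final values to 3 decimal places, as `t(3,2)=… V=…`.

t(3,2)=1.459 V=334.867

span = t_max - t_min = 4.1 - 0.75 = 3.350
L(3,2) = 201, L_eff = 201/255 = 0.788235
t(3,2) = 4.1 - 3.350·0.788235 = 1.459
Σt over all 9·5 pixels = 295471/2550 ≈ 115.8709804
V = pitch²·Σt = 1.7²·295471/2550 = 334.867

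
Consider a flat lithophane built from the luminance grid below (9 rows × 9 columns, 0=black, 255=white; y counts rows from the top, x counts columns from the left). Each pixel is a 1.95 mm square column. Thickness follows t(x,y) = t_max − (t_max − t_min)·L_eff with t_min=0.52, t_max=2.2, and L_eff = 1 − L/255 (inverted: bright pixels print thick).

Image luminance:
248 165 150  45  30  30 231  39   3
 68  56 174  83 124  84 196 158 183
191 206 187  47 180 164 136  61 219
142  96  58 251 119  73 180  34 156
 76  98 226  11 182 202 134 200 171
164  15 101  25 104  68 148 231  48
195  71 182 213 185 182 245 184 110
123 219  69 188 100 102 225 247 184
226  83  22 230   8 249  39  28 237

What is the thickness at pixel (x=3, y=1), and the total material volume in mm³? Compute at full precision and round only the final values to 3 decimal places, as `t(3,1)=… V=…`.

t(3,1)=1.067 V=433.651

span = t_max - t_min = 2.2 - 0.52 = 1.680
L(3,1) = 83, L_eff = 1 - 83/255 = 0.674510 (inverted)
t(3,1) = 2.2 - 1.680·0.674510 = 1.067
Σt over all 9·9 pixels = 242343/2125 ≈ 114.0437647
V = pitch²·Σt = 1.95²·242343/2125 = 433.651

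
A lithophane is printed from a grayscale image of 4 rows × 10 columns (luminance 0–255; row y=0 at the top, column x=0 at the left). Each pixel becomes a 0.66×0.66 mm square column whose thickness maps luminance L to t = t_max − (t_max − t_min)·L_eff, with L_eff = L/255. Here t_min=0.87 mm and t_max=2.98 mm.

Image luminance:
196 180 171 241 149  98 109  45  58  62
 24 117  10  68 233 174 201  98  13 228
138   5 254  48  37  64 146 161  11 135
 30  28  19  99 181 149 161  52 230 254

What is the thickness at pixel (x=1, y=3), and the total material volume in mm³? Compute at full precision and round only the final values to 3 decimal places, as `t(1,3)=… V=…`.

t(1,3)=2.748 V=35.066

span = t_max - t_min = 2.98 - 0.87 = 2.110
L(1,3) = 28, L_eff = 28/255 = 0.109804
t(1,3) = 2.98 - 2.110·0.109804 = 2.748
Σt over all 4·10 pixels = 684251/8500 ≈ 80.5001176
V = pitch²·Σt = 0.66²·684251/8500 = 35.066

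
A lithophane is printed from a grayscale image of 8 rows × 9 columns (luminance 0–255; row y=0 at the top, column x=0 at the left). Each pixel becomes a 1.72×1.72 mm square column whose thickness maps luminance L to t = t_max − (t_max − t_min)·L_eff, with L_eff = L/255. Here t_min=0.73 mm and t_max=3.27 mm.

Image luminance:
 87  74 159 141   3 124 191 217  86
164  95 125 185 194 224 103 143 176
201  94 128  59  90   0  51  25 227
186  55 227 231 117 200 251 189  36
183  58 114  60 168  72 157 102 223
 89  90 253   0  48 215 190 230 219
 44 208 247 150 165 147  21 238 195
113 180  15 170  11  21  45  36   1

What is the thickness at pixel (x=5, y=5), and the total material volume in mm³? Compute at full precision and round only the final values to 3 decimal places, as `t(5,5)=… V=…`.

span = t_max - t_min = 3.27 - 0.73 = 2.540
L(5,5) = 215, L_eff = 215/255 = 0.843137
t(5,5) = 3.27 - 2.540·0.843137 = 1.128
Σt over all 8·9 pixels = 302698/2125 ≈ 142.4461176
V = pitch²·Σt = 1.72²·302698/2125 = 421.413

t(5,5)=1.128 V=421.413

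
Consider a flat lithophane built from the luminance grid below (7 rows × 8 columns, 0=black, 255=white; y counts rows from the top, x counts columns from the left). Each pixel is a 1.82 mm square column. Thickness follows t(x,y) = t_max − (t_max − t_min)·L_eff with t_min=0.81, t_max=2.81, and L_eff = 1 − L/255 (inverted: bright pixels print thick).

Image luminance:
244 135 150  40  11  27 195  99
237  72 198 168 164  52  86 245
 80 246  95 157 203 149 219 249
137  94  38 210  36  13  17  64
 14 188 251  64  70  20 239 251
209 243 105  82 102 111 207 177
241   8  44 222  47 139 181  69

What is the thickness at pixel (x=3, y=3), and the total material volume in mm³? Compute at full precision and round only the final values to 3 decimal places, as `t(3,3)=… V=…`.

span = t_max - t_min = 2.81 - 0.81 = 2.000
L(3,3) = 210, L_eff = 1 - 210/255 = 0.176471 (inverted)
t(3,3) = 2.81 - 2.000·0.176471 = 2.457
Σt over all 7·8 pixels = 131974/1275 ≈ 103.5090196
V = pitch²·Σt = 1.82²·131974/1275 = 342.863

t(3,3)=2.457 V=342.863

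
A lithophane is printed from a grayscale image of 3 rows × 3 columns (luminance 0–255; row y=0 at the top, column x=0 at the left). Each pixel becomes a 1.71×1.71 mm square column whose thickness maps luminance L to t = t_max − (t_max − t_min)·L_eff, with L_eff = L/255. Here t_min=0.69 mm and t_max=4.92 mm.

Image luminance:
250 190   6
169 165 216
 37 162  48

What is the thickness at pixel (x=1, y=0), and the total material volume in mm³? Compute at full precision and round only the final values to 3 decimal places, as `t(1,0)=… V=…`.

t(1,0)=1.768 V=69.187

span = t_max - t_min = 4.92 - 0.69 = 4.230
L(1,0) = 190, L_eff = 190/255 = 0.745098
t(1,0) = 4.92 - 4.230·0.745098 = 1.768
Σt over all 3·3 pixels = 201117/8500 ≈ 23.6608235
V = pitch²·Σt = 1.71²·201117/8500 = 69.187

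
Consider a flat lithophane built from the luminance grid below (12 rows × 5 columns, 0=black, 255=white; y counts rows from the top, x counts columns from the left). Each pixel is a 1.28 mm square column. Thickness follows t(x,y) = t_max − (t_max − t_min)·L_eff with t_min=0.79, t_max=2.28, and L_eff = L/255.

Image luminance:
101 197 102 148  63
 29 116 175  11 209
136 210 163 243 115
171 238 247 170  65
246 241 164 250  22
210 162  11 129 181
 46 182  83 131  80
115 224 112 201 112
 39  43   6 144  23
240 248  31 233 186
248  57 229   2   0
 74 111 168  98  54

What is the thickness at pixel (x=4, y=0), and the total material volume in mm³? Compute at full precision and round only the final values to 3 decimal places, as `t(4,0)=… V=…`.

span = t_max - t_min = 2.28 - 0.79 = 1.490
L(4,0) = 63, L_eff = 63/255 = 0.247059
t(4,0) = 2.28 - 1.490·0.247059 = 1.912
Σt over all 12·5 pixels = 457939/5100 ≈ 89.7919608
V = pitch²·Σt = 1.28²·457939/5100 = 147.115

t(4,0)=1.912 V=147.115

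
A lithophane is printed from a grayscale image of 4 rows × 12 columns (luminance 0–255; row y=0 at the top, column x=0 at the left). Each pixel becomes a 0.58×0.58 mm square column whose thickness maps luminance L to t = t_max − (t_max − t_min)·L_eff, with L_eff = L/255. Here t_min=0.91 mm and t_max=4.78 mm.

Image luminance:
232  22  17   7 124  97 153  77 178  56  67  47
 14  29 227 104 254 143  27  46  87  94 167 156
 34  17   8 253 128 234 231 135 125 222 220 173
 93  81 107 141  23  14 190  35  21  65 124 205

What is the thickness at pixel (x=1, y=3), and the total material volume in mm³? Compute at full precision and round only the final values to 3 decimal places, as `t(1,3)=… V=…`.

span = t_max - t_min = 4.78 - 0.91 = 3.870
L(1,3) = 81, L_eff = 81/255 = 0.317647
t(1,3) = 4.78 - 3.870·0.317647 = 3.551
Σt over all 4·12 pixels = 148.944
V = pitch²·Σt = 0.58²·148.944 = 50.105

t(1,3)=3.551 V=50.105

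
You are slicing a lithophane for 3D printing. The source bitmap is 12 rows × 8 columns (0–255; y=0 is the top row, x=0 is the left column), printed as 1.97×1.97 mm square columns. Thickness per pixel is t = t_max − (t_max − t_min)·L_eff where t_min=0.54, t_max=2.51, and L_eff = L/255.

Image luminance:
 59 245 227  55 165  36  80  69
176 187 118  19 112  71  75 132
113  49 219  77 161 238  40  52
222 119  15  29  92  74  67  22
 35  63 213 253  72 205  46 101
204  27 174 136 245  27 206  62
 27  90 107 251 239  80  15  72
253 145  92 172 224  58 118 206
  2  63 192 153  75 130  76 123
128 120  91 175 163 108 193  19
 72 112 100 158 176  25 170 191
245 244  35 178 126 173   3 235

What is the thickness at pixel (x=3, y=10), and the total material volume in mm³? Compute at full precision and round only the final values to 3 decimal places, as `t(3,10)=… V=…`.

t(3,10)=1.289 V=584.744

span = t_max - t_min = 2.51 - 0.54 = 1.970
L(3,10) = 158, L_eff = 158/255 = 0.619608
t(3,10) = 2.51 - 1.970·0.619608 = 1.289
Σt over all 12·8 pixels = 3842141/25500 ≈ 150.6721961
V = pitch²·Σt = 1.97²·3842141/25500 = 584.744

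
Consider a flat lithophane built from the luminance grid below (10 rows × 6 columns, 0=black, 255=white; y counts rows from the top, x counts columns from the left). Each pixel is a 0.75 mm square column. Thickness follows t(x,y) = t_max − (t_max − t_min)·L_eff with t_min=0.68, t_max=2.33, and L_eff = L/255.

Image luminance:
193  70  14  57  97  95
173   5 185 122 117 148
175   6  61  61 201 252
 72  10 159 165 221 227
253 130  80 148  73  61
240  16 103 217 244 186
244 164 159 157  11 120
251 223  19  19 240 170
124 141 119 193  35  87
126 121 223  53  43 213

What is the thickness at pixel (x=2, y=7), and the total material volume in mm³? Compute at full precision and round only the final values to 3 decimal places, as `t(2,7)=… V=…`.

span = t_max - t_min = 2.33 - 0.68 = 1.650
L(2,7) = 19, L_eff = 19/255 = 0.074510
t(2,7) = 2.33 - 1.650·0.074510 = 2.207
Σt over all 10·6 pixels = 37712/425 ≈ 88.7341176
V = pitch²·Σt = 0.75²·37712/425 = 49.913

t(2,7)=2.207 V=49.913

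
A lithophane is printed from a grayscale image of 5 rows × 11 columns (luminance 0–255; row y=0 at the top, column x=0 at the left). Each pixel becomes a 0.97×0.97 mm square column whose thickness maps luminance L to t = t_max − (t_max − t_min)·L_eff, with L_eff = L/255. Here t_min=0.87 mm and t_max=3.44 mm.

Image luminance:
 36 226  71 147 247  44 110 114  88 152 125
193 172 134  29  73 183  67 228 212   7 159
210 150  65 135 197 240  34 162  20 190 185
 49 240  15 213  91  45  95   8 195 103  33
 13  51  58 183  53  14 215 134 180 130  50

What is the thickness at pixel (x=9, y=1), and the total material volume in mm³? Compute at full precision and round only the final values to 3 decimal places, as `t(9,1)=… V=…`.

t(9,1)=3.369 V=115.688

span = t_max - t_min = 3.44 - 0.87 = 2.570
L(9,1) = 7, L_eff = 7/255 = 0.027451
t(9,1) = 3.44 - 2.570·0.027451 = 3.369
Σt over all 5·11 pixels = 1045113/8500 ≈ 122.9544706
V = pitch²·Σt = 0.97²·1045113/8500 = 115.688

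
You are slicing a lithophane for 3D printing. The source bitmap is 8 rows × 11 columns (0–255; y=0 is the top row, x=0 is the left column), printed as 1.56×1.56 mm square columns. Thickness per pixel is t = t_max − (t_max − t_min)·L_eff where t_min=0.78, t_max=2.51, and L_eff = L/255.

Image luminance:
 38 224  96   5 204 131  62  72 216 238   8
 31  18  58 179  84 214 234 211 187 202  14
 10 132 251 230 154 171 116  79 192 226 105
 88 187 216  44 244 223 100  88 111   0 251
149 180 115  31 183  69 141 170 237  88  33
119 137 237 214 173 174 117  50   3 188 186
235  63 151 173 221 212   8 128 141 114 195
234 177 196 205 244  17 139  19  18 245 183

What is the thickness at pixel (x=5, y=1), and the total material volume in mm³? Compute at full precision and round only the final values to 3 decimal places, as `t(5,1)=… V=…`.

t(5,1)=1.058 V=335.183

span = t_max - t_min = 2.51 - 0.78 = 1.730
L(5,1) = 214, L_eff = 214/255 = 0.839216
t(5,1) = 2.51 - 1.730·0.839216 = 1.058
Σt over all 8·11 pixels = 878038/6375 ≈ 137.7314510
V = pitch²·Σt = 1.56²·878038/6375 = 335.183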